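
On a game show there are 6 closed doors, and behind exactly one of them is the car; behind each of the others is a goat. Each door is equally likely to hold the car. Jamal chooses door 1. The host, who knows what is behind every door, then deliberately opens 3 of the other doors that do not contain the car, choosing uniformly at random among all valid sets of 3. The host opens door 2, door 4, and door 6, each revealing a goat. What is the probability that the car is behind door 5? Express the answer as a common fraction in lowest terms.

5/12

Apply Bayes' rule, conditioning on where the car actually is.
If it is behind door 1 (prior 1/6): the host has 10 equally likely choices, so probability 1/10; weight (1/6)·(1/10) = 1/60.
If it is behind any of doors 2, 4, and 6 (prior 1/6 each): that door was opened and seen not to hold the prize — ruled out; weight (1/6)·0 = 0 each.
If it is behind either of doors 3 and 5 (prior 1/6 each): the host has 4 equally likely choices, so probability 1/4; weight (1/6)·(1/4) = 1/24 each.
The weights sum to 1/10.
So P(the car behind door 5 | the host opened door 2, door 4, and door 6) = (1/24) / (1/10) = 5/12.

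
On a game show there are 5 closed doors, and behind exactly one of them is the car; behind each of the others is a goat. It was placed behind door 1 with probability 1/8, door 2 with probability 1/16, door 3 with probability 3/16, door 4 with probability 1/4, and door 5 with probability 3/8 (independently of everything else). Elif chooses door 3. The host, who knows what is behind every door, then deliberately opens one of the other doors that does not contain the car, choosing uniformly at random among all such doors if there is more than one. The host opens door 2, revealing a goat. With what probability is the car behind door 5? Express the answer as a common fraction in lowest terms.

8/19

Consider each possible location of the car in turn.
If it is behind door 1 (prior 1/8): the host has 3 equally likely choices, so probability 1/3; weight (1/8)·(1/3) = 1/24.
If it is behind door 2 (prior 1/16): the host opened door 2, so this case is ruled out; weight (1/16)·0 = 0.
If it is behind door 3 (prior 3/16): the host has 4 equally likely choices, so probability 1/4; weight (3/16)·(1/4) = 3/64.
If it is behind door 4 (prior 1/4): the host has 3 equally likely choices, so probability 1/3; weight (1/4)·(1/3) = 1/12.
If it is behind door 5 (prior 3/8): the host has 3 equally likely choices, so probability 1/3; weight (3/8)·(1/3) = 1/8.
The weights sum to 19/64.
So P(the car behind door 5 | the host opened door 2) = (1/8) / (19/64) = 8/19.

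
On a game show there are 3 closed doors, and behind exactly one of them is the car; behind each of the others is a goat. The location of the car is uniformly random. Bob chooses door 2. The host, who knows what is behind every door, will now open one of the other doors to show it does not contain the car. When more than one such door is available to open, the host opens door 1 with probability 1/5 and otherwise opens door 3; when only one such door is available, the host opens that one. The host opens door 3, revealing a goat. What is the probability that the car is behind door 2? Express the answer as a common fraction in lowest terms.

Apply Bayes' rule, conditioning on where the car actually is.
If it is behind door 1 (prior 1/3): only door 3 is available, probability 1; weight (1/3)·1 = 1/3.
If it is behind door 2 (prior 1/3): door 1 is available but not opened, probability 4/5; weight (1/3)·(4/5) = 4/15.
If it is behind door 3 (prior 1/3): the host opened door 3, so this case is ruled out; weight (1/3)·0 = 0.
The weights sum to 3/5.
So P(the car behind door 2 | the host opened door 3) = (4/15) / (3/5) = 4/9.

4/9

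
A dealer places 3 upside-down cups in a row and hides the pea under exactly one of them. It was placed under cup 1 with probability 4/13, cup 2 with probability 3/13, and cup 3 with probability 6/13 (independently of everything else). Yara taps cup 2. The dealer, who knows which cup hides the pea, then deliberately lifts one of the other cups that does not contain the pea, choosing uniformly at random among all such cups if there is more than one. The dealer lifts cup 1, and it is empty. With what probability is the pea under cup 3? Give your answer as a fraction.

Consider each possible location of the pea in turn.
If it is under cup 1 (prior 4/13): the dealer opened cup 1, so this case is ruled out; weight (4/13)·0 = 0.
If it is under cup 2 (prior 3/13): the dealer has 2 equally likely choices, so probability 1/2; weight (3/13)·(1/2) = 3/26.
If it is under cup 3 (prior 6/13): the dealer has no choice, probability 1; weight (6/13)·1 = 6/13.
The weights sum to 15/26.
So P(the pea under cup 3 | the dealer opened cup 1) = (6/13) / (15/26) = 4/5.

4/5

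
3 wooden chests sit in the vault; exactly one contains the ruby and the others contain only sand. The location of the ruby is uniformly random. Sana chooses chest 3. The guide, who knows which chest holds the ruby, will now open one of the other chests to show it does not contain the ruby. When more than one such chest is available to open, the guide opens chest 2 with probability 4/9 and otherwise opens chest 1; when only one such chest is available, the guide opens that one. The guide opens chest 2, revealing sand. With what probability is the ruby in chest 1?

9/13

Condition on the true location of the ruby.
If it is in chest 1 (prior 1/3): only chest 2 is available, probability 1; weight (1/3)·1 = 1/3.
If it is in chest 2 (prior 1/3): the guide opened chest 2, so this case is ruled out; weight (1/3)·0 = 0.
If it is in chest 3 (prior 1/3): chest 2 is available, opened with probability 4/9; weight (1/3)·(4/9) = 4/27.
The weights sum to 13/27.
So P(the ruby in chest 1 | the guide opened chest 2) = (1/3) / (13/27) = 9/13.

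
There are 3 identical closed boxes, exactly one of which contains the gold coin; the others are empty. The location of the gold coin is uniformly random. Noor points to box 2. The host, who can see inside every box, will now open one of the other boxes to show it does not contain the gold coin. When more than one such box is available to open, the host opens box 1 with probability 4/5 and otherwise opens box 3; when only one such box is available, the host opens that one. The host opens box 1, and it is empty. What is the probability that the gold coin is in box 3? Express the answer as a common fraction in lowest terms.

5/9

Condition on the true location of the gold coin.
If it is in box 1 (prior 1/3): the host opened box 1, so this case is ruled out; weight (1/3)·0 = 0.
If it is in box 2 (prior 1/3): box 1 is available, opened with probability 4/5; weight (1/3)·(4/5) = 4/15.
If it is in box 3 (prior 1/3): only box 1 is available, probability 1; weight (1/3)·1 = 1/3.
The weights sum to 3/5.
So P(the gold coin in box 3 | the host opened box 1) = (1/3) / (3/5) = 5/9.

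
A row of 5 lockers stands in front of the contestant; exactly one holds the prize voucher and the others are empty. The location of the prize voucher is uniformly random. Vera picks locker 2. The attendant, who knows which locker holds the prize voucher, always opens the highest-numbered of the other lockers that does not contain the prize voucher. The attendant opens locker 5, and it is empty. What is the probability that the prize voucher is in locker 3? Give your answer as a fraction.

Apply Bayes' rule, conditioning on where the prize voucher actually is.
If it is in any of lockers 1, 2, 3, and 4 (prior 1/5 each): locker 5 is the highest-numbered option available, probability 1; weight (1/5)·1 = 1/5 each.
If it is in locker 5 (prior 1/5): the attendant opened locker 5, so this case is ruled out; weight (1/5)·0 = 0.
The weights sum to 4/5.
So P(the prize voucher in locker 3 | the attendant opened locker 5) = (1/5) / (4/5) = 1/4.

1/4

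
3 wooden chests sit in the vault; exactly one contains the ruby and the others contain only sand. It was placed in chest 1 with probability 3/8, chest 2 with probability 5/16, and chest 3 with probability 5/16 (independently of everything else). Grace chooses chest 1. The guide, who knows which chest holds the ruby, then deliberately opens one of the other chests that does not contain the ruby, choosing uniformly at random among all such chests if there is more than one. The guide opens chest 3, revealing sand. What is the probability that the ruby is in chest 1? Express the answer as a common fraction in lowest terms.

Condition on the true location of the ruby.
If it is in chest 1 (prior 3/8): the guide has 2 equally likely choices, so probability 1/2; weight (3/8)·(1/2) = 3/16.
If it is in chest 2 (prior 5/16): the guide has no choice, probability 1; weight (5/16)·1 = 5/16.
If it is in chest 3 (prior 5/16): the guide opened chest 3, so this case is ruled out; weight (5/16)·0 = 0.
The weights sum to 1/2.
So P(the ruby in chest 1 | the guide opened chest 3) = (3/16) / (1/2) = 3/8.

3/8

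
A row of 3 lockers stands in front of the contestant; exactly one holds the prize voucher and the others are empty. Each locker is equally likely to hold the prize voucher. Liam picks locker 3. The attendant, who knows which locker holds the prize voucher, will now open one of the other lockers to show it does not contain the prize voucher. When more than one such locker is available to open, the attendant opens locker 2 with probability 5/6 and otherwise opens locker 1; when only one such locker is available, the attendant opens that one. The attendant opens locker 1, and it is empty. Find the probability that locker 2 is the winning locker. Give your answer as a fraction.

6/7

Consider each possible location of the prize voucher in turn.
If it is in locker 1 (prior 1/3): the attendant opened locker 1, so this case is ruled out; weight (1/3)·0 = 0.
If it is in locker 2 (prior 1/3): only locker 1 is available, probability 1; weight (1/3)·1 = 1/3.
If it is in locker 3 (prior 1/3): locker 2 is available but not opened, probability 1/6; weight (1/3)·(1/6) = 1/18.
The weights sum to 7/18.
So P(the prize voucher in locker 2 | the attendant opened locker 1) = (1/3) / (7/18) = 6/7.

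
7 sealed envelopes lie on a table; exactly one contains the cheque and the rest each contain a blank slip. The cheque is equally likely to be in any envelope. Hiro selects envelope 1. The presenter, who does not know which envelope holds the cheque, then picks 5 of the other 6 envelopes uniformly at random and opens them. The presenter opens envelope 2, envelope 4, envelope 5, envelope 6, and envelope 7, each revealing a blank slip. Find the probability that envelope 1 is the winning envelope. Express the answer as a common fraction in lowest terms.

1/2

Because the presenter chose which envelopes to open without knowing where the cheque is, the choice is independent of the prize location. Learning that none of the 5 opened envelopes holds the cheque simply rules out those 5 locations and leaves the remaining 2 envelopes still equally likely by symmetry.
So P(the cheque in envelope 1) = 1/2.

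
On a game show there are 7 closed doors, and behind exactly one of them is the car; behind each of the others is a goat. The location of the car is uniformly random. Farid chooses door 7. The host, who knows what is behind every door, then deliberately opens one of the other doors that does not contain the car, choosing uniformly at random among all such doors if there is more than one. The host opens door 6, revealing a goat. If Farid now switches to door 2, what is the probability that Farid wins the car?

6/35

Apply Bayes' rule, conditioning on where the car actually is.
If it is behind any of doors 1, 2, 3, 4, and 5 (prior 1/7 each): the host has 5 equally likely choices, so probability 1/5; weight (1/7)·(1/5) = 1/35 each.
If it is behind door 6 (prior 1/7): the host opened door 6, so this case is ruled out; weight (1/7)·0 = 0.
If it is behind door 7 (prior 1/7): the host has 6 equally likely choices, so probability 1/6; weight (1/7)·(1/6) = 1/42.
The weights sum to 1/6.
So P(the car behind door 2 | the host opened door 6) = (1/35) / (1/6) = 6/35.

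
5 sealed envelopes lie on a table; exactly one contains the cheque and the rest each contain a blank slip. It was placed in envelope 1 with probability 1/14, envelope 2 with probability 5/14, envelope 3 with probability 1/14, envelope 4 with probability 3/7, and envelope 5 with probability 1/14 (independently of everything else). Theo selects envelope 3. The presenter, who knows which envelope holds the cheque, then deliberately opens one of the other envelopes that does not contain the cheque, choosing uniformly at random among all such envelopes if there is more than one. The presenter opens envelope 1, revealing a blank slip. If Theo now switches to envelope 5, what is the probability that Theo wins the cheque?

Condition on the true location of the cheque.
If it is in envelope 1 (prior 1/14): the presenter opened envelope 1, so this case is ruled out; weight (1/14)·0 = 0.
If it is in envelope 2 (prior 5/14): the presenter has 3 equally likely choices, so probability 1/3; weight (5/14)·(1/3) = 5/42.
If it is in envelope 3 (prior 1/14): the presenter has 4 equally likely choices, so probability 1/4; weight (1/14)·(1/4) = 1/56.
If it is in envelope 4 (prior 3/7): the presenter has 3 equally likely choices, so probability 1/3; weight (3/7)·(1/3) = 1/7.
If it is in envelope 5 (prior 1/14): the presenter has 3 equally likely choices, so probability 1/3; weight (1/14)·(1/3) = 1/42.
The weights sum to 17/56.
So P(the cheque in envelope 5 | the presenter opened envelope 1) = (1/42) / (17/56) = 4/51.

4/51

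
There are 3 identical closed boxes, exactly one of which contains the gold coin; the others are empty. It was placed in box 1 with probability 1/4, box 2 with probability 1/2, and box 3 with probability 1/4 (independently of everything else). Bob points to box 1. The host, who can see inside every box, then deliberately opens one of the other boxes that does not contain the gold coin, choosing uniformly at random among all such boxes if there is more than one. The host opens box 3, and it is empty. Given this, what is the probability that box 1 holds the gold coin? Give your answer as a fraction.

1/5

Apply Bayes' rule, conditioning on where the gold coin actually is.
If it is in box 1 (prior 1/4): the host has 2 equally likely choices, so probability 1/2; weight (1/4)·(1/2) = 1/8.
If it is in box 2 (prior 1/2): the host has no choice, probability 1; weight (1/2)·1 = 1/2.
If it is in box 3 (prior 1/4): the host opened box 3, so this case is ruled out; weight (1/4)·0 = 0.
The weights sum to 5/8.
So P(the gold coin in box 1 | the host opened box 3) = (1/8) / (5/8) = 1/5.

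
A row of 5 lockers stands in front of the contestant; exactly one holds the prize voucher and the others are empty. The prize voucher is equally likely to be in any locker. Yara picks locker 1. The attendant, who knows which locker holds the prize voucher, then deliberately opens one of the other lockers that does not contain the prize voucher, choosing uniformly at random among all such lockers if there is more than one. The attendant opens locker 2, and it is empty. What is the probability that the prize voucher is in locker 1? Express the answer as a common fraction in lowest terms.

Consider each possible location of the prize voucher in turn.
If it is in locker 1 (prior 1/5): the attendant has 4 equally likely choices, so probability 1/4; weight (1/5)·(1/4) = 1/20.
If it is in locker 2 (prior 1/5): the attendant opened locker 2, so this case is ruled out; weight (1/5)·0 = 0.
If it is in any of lockers 3, 4, and 5 (prior 1/5 each): the attendant has 3 equally likely choices, so probability 1/3; weight (1/5)·(1/3) = 1/15 each.
The weights sum to 1/4.
So P(the prize voucher in locker 1 | the attendant opened locker 2) = (1/20) / (1/4) = 1/5.

1/5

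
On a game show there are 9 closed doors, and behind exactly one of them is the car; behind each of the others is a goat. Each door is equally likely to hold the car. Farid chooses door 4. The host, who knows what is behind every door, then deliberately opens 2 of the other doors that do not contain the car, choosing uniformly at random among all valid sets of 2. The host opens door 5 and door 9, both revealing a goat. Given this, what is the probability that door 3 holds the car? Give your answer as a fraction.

4/27

Consider each possible location of the car in turn.
If it is behind any of doors 1, 2, 3, 6, 7, and 8 (prior 1/9 each): the host has 21 equally likely choices, so probability 1/21; weight (1/9)·(1/21) = 1/189 each.
If it is behind door 4 (prior 1/9): the host has 28 equally likely choices, so probability 1/28; weight (1/9)·(1/28) = 1/252.
If it is behind either of doors 5 and 9 (prior 1/9 each): that door was opened and seen not to hold the prize — ruled out; weight (1/9)·0 = 0 each.
The weights sum to 1/28.
So P(the car behind door 3 | the host opened door 5 and door 9) = (1/189) / (1/28) = 4/27.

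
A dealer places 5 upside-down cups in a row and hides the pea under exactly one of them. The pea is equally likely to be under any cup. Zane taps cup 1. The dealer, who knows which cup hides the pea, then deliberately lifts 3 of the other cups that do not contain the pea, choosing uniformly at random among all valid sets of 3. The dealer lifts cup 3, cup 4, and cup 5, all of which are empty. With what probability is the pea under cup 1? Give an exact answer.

1/5

Consider each possible location of the pea in turn.
If it is under cup 1 (prior 1/5): the dealer has 4 equally likely choices, so probability 1/4; weight (1/5)·(1/4) = 1/20.
If it is under cup 2 (prior 1/5): the dealer has no choice, probability 1; weight (1/5)·1 = 1/5.
If it is under any of cups 3, 4, and 5 (prior 1/5 each): that cup was opened and seen not to hold the prize — ruled out; weight (1/5)·0 = 0 each.
The weights sum to 1/4.
So P(the pea under cup 1 | the dealer opened cup 3, cup 4, and cup 5) = (1/20) / (1/4) = 1/5.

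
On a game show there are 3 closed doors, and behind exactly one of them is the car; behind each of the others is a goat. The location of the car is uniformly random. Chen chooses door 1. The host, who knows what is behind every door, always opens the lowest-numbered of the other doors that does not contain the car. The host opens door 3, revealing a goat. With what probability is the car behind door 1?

0

Apply Bayes' rule, conditioning on where the car actually is.
If it is behind door 1 (prior 1/3): the host would have opened door 2 instead, probability 0; weight (1/3)·0 = 0.
If it is behind door 2 (prior 1/3): door 3 is the lowest-numbered option available, probability 1; weight (1/3)·1 = 1/3.
If it is behind door 3 (prior 1/3): the host opened door 3, so this case is ruled out; weight (1/3)·0 = 0.
The weights sum to 1/3.
So P(the car behind door 1 | the host opened door 3) = 0 / (1/3) = 0.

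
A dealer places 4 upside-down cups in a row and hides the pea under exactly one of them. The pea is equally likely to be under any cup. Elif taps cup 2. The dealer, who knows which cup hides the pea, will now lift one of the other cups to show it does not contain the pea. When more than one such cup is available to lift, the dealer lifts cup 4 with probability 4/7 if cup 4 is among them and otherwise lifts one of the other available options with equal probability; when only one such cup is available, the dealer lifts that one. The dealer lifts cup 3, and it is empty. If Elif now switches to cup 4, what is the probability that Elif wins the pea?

7/16

Consider each possible location of the pea in turn.
If it is under cup 1 (prior 1/4): cup 4 is available but not opened, probability 3/7; weight (1/4)·(3/7) = 3/28.
If it is under cup 2 (prior 1/4): cup 4 is available but not opened; cup 3 gets probability (1 − 4/7)/2 = 3/14; weight (1/4)·(3/14) = 3/56.
If it is under cup 3 (prior 1/4): the dealer opened cup 3, so this case is ruled out; weight (1/4)·0 = 0.
If it is under cup 4 (prior 1/4): cup 4 holds the prize so is unavailable; the dealer chooses uniformly among the 2 others, probability 1/2; weight (1/4)·(1/2) = 1/8.
The weights sum to 2/7.
So P(the pea under cup 4 | the dealer opened cup 3) = (1/8) / (2/7) = 7/16.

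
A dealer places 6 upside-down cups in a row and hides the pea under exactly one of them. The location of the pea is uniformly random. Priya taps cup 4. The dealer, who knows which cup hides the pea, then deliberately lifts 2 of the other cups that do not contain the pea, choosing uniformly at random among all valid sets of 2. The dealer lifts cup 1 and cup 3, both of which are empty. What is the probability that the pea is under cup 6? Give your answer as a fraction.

Apply Bayes' rule, conditioning on where the pea actually is.
If it is under either of cups 1 and 3 (prior 1/6 each): that cup was opened and seen not to hold the prize — ruled out; weight (1/6)·0 = 0 each.
If it is under any of cups 2, 5, and 6 (prior 1/6 each): the dealer has 6 equally likely choices, so probability 1/6; weight (1/6)·(1/6) = 1/36 each.
If it is under cup 4 (prior 1/6): the dealer has 10 equally likely choices, so probability 1/10; weight (1/6)·(1/10) = 1/60.
The weights sum to 1/10.
So P(the pea under cup 6 | the dealer opened cup 1 and cup 3) = (1/36) / (1/10) = 5/18.

5/18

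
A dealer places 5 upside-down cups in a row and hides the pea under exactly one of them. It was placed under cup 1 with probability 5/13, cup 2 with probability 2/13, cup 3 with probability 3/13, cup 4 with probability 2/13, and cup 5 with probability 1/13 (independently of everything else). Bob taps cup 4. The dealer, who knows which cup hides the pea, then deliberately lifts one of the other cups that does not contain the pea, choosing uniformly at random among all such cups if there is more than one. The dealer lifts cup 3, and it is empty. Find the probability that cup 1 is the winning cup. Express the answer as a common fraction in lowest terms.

10/19

Apply Bayes' rule, conditioning on where the pea actually is.
If it is under cup 1 (prior 5/13): the dealer has 3 equally likely choices, so probability 1/3; weight (5/13)·(1/3) = 5/39.
If it is under cup 2 (prior 2/13): the dealer has 3 equally likely choices, so probability 1/3; weight (2/13)·(1/3) = 2/39.
If it is under cup 3 (prior 3/13): the dealer opened cup 3, so this case is ruled out; weight (3/13)·0 = 0.
If it is under cup 4 (prior 2/13): the dealer has 4 equally likely choices, so probability 1/4; weight (2/13)·(1/4) = 1/26.
If it is under cup 5 (prior 1/13): the dealer has 3 equally likely choices, so probability 1/3; weight (1/13)·(1/3) = 1/39.
The weights sum to 19/78.
So P(the pea under cup 1 | the dealer opened cup 3) = (5/39) / (19/78) = 10/19.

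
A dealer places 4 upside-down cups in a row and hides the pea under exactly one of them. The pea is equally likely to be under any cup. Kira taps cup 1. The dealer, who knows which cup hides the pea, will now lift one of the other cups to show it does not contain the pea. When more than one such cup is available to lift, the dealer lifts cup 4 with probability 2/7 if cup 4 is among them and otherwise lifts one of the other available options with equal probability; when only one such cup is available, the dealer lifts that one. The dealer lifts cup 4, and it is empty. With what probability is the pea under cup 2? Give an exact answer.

1/3

Consider each possible location of the pea in turn.
If it is under any of cups 1, 2, and 3 (prior 1/4 each): cup 4 is available, opened with probability 2/7; weight (1/4)·(2/7) = 1/14 each.
If it is under cup 4 (prior 1/4): the dealer opened cup 4, so this case is ruled out; weight (1/4)·0 = 0.
The weights sum to 3/14.
So P(the pea under cup 2 | the dealer opened cup 4) = (1/14) / (3/14) = 1/3.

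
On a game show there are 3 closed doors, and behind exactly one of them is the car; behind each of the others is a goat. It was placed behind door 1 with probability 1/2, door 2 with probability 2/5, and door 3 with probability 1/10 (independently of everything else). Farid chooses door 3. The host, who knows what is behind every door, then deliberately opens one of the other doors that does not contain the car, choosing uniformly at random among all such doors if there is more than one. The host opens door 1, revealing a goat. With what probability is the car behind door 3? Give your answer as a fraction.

1/9

Consider each possible location of the car in turn.
If it is behind door 1 (prior 1/2): the host opened door 1, so this case is ruled out; weight (1/2)·0 = 0.
If it is behind door 2 (prior 2/5): the host has no choice, probability 1; weight (2/5)·1 = 2/5.
If it is behind door 3 (prior 1/10): the host has 2 equally likely choices, so probability 1/2; weight (1/10)·(1/2) = 1/20.
The weights sum to 9/20.
So P(the car behind door 3 | the host opened door 1) = (1/20) / (9/20) = 1/9.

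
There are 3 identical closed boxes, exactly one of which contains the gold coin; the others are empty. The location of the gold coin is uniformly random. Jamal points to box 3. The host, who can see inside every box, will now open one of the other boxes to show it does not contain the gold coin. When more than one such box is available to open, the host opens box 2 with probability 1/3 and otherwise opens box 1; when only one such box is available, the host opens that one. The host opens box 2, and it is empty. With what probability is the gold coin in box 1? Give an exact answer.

3/4

Consider each possible location of the gold coin in turn.
If it is in box 1 (prior 1/3): only box 2 is available, probability 1; weight (1/3)·1 = 1/3.
If it is in box 2 (prior 1/3): the host opened box 2, so this case is ruled out; weight (1/3)·0 = 0.
If it is in box 3 (prior 1/3): box 2 is available, opened with probability 1/3; weight (1/3)·(1/3) = 1/9.
The weights sum to 4/9.
So P(the gold coin in box 1 | the host opened box 2) = (1/3) / (4/9) = 3/4.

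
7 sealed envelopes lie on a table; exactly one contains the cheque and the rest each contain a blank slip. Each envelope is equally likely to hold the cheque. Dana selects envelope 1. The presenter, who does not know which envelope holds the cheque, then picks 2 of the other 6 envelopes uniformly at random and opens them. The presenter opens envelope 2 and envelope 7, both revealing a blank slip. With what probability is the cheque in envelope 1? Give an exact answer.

Apply Bayes' rule, conditioning on where the cheque actually is.
If it is in any of envelopes 1, 3, 4, 5, and 6 (prior 1/7 each): the presenter picks exactly this set with probability 1/15 regardless, and none is the prize; weight (1/7)·(1/15) = 1/105 each.
If it is in either of envelopes 2 and 7 (prior 1/7 each): that envelope was opened and seen not to hold the prize — ruled out; weight (1/7)·0 = 0 each.
The weights sum to 1/21.
So P(the cheque in envelope 1 | the presenter opened envelope 2 and envelope 7) = (1/105) / (1/21) = 1/5.

1/5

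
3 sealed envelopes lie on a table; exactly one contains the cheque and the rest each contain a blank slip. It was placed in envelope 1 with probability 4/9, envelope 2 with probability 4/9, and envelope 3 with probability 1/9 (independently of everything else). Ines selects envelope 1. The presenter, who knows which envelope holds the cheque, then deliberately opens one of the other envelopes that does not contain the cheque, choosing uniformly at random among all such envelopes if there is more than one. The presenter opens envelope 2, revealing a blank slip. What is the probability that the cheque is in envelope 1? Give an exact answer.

2/3

Condition on the true location of the cheque.
If it is in envelope 1 (prior 4/9): the presenter has 2 equally likely choices, so probability 1/2; weight (4/9)·(1/2) = 2/9.
If it is in envelope 2 (prior 4/9): the presenter opened envelope 2, so this case is ruled out; weight (4/9)·0 = 0.
If it is in envelope 3 (prior 1/9): the presenter has no choice, probability 1; weight (1/9)·1 = 1/9.
The weights sum to 1/3.
So P(the cheque in envelope 1 | the presenter opened envelope 2) = (2/9) / (1/3) = 2/3.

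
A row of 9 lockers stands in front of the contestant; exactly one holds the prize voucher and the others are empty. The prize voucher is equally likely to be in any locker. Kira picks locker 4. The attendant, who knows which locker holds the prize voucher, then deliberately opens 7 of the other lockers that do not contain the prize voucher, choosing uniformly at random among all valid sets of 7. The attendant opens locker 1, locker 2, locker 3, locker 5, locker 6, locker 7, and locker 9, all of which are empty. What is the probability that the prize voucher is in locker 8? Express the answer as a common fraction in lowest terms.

Apply Bayes' rule, conditioning on where the prize voucher actually is.
If it is in any of lockers 1, 2, 3, 5, 6, 7, and 9 (prior 1/9 each): that locker was opened and seen not to hold the prize — ruled out; weight (1/9)·0 = 0 each.
If it is in locker 4 (prior 1/9): the attendant has 8 equally likely choices, so probability 1/8; weight (1/9)·(1/8) = 1/72.
If it is in locker 8 (prior 1/9): the attendant has no choice, probability 1; weight (1/9)·1 = 1/9.
The weights sum to 1/8.
So P(the prize voucher in locker 8 | the attendant opened locker 1, locker 2, locker 3, locker 5, locker 6, locker 7, and locker 9) = (1/9) / (1/8) = 8/9.

8/9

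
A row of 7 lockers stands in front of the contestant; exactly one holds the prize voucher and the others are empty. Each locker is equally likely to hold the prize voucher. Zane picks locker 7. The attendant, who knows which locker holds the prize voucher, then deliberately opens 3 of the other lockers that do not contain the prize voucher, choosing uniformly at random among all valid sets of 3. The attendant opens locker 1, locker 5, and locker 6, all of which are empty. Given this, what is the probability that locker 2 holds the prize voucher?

2/7

Apply Bayes' rule, conditioning on where the prize voucher actually is.
If it is in any of lockers 1, 5, and 6 (prior 1/7 each): that locker was opened and seen not to hold the prize — ruled out; weight (1/7)·0 = 0 each.
If it is in any of lockers 2, 3, and 4 (prior 1/7 each): the attendant has 10 equally likely choices, so probability 1/10; weight (1/7)·(1/10) = 1/70 each.
If it is in locker 7 (prior 1/7): the attendant has 20 equally likely choices, so probability 1/20; weight (1/7)·(1/20) = 1/140.
The weights sum to 1/20.
So P(the prize voucher in locker 2 | the attendant opened locker 1, locker 5, and locker 6) = (1/70) / (1/20) = 2/7.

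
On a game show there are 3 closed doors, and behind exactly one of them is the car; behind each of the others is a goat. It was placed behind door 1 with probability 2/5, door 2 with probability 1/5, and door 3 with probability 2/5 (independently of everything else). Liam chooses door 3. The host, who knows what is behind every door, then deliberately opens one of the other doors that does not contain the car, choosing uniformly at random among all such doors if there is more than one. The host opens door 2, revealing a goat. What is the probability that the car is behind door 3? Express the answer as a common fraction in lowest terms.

Consider each possible location of the car in turn.
If it is behind door 1 (prior 2/5): the host has no choice, probability 1; weight (2/5)·1 = 2/5.
If it is behind door 2 (prior 1/5): the host opened door 2, so this case is ruled out; weight (1/5)·0 = 0.
If it is behind door 3 (prior 2/5): the host has 2 equally likely choices, so probability 1/2; weight (2/5)·(1/2) = 1/5.
The weights sum to 3/5.
So P(the car behind door 3 | the host opened door 2) = (1/5) / (3/5) = 1/3.

1/3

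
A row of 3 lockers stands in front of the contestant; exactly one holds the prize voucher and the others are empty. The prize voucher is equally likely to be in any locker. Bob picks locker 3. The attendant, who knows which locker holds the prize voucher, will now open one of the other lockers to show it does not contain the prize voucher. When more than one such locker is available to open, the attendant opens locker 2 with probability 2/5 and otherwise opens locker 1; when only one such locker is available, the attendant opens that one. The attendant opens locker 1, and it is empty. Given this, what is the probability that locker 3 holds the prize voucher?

Consider each possible location of the prize voucher in turn.
If it is in locker 1 (prior 1/3): the attendant opened locker 1, so this case is ruled out; weight (1/3)·0 = 0.
If it is in locker 2 (prior 1/3): only locker 1 is available, probability 1; weight (1/3)·1 = 1/3.
If it is in locker 3 (prior 1/3): locker 2 is available but not opened, probability 3/5; weight (1/3)·(3/5) = 1/5.
The weights sum to 8/15.
So P(the prize voucher in locker 3 | the attendant opened locker 1) = (1/5) / (8/15) = 3/8.

3/8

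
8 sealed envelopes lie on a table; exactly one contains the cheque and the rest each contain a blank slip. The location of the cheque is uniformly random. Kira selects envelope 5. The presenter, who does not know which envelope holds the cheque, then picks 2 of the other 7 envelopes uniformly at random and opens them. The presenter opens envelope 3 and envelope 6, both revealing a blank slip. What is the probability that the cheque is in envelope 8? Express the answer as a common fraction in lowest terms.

Condition on the true location of the cheque.
If it is in any of envelopes 1, 2, 4, 5, 7, and 8 (prior 1/8 each): the presenter picks exactly this set with probability 1/21 regardless, and none is the prize; weight (1/8)·(1/21) = 1/168 each.
If it is in either of envelopes 3 and 6 (prior 1/8 each): that envelope was opened and seen not to hold the prize — ruled out; weight (1/8)·0 = 0 each.
The weights sum to 1/28.
So P(the cheque in envelope 8 | the presenter opened envelope 3 and envelope 6) = (1/168) / (1/28) = 1/6.

1/6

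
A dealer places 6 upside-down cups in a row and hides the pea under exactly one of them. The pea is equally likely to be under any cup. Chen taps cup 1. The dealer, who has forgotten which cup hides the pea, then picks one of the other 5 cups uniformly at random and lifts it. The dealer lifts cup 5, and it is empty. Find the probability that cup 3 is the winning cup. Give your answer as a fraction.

Consider each possible location of the pea in turn.
If it is under any of cups 1, 2, 3, 4, and 6 (prior 1/6 each): the dealer picks cup 5 with probability 1/5 regardless, and it is not the prize; weight (1/6)·(1/5) = 1/30 each.
If it is under cup 5 (prior 1/6): the dealer opened cup 5, so this case is ruled out; weight (1/6)·0 = 0.
The weights sum to 1/6.
So P(the pea under cup 3 | the dealer opened cup 5) = (1/30) / (1/6) = 1/5.

1/5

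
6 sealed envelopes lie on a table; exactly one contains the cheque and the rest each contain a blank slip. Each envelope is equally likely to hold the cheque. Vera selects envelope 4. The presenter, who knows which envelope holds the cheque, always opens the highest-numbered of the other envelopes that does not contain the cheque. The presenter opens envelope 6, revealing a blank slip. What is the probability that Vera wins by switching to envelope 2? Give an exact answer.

Condition on the true location of the cheque.
If it is in any of envelopes 1, 2, 3, 4, and 5 (prior 1/6 each): envelope 6 is the highest-numbered option available, probability 1; weight (1/6)·1 = 1/6 each.
If it is in envelope 6 (prior 1/6): the presenter opened envelope 6, so this case is ruled out; weight (1/6)·0 = 0.
The weights sum to 5/6.
So P(the cheque in envelope 2 | the presenter opened envelope 6) = (1/6) / (5/6) = 1/5.

1/5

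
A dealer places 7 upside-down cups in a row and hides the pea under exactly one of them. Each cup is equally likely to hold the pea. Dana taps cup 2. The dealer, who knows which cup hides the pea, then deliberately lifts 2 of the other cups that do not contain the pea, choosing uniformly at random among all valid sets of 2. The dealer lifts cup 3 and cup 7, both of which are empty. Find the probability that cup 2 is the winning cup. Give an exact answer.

Consider each possible location of the pea in turn.
If it is under any of cups 1, 4, 5, and 6 (prior 1/7 each): the dealer has 10 equally likely choices, so probability 1/10; weight (1/7)·(1/10) = 1/70 each.
If it is under cup 2 (prior 1/7): the dealer has 15 equally likely choices, so probability 1/15; weight (1/7)·(1/15) = 1/105.
If it is under either of cups 3 and 7 (prior 1/7 each): that cup was opened and seen not to hold the prize — ruled out; weight (1/7)·0 = 0 each.
The weights sum to 1/15.
So P(the pea under cup 2 | the dealer opened cup 3 and cup 7) = (1/105) / (1/15) = 1/7.

1/7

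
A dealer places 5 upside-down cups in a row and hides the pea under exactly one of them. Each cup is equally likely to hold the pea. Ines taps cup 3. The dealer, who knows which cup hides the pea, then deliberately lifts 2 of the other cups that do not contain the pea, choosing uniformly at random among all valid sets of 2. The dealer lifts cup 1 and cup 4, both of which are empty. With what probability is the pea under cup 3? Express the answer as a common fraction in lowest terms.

Consider each possible location of the pea in turn.
If it is under either of cups 1 and 4 (prior 1/5 each): that cup was opened and seen not to hold the prize — ruled out; weight (1/5)·0 = 0 each.
If it is under either of cups 2 and 5 (prior 1/5 each): the dealer has 3 equally likely choices, so probability 1/3; weight (1/5)·(1/3) = 1/15 each.
If it is under cup 3 (prior 1/5): the dealer has 6 equally likely choices, so probability 1/6; weight (1/5)·(1/6) = 1/30.
The weights sum to 1/6.
So P(the pea under cup 3 | the dealer opened cup 1 and cup 4) = (1/30) / (1/6) = 1/5.

1/5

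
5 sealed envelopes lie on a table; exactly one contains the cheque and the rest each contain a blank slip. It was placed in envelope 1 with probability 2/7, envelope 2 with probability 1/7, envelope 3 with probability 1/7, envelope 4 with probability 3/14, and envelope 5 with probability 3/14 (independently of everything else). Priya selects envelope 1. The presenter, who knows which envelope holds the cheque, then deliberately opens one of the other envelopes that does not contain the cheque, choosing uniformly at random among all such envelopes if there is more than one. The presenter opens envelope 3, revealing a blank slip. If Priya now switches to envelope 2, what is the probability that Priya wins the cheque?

2/11

Condition on the true location of the cheque.
If it is in envelope 1 (prior 2/7): the presenter has 4 equally likely choices, so probability 1/4; weight (2/7)·(1/4) = 1/14.
If it is in envelope 2 (prior 1/7): the presenter has 3 equally likely choices, so probability 1/3; weight (1/7)·(1/3) = 1/21.
If it is in envelope 3 (prior 1/7): the presenter opened envelope 3, so this case is ruled out; weight (1/7)·0 = 0.
If it is in either of envelopes 4 and 5 (prior 3/14 each): the presenter has 3 equally likely choices, so probability 1/3; weight (3/14)·(1/3) = 1/14 each.
The weights sum to 11/42.
So P(the cheque in envelope 2 | the presenter opened envelope 3) = (1/21) / (11/42) = 2/11.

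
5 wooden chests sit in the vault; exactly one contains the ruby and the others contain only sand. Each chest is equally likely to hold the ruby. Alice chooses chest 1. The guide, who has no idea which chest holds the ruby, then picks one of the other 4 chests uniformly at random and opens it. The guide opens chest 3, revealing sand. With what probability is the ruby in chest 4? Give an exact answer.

Condition on the true location of the ruby.
If it is in any of chests 1, 2, 4, and 5 (prior 1/5 each): the guide picks chest 3 with probability 1/4 regardless, and it is not the prize; weight (1/5)·(1/4) = 1/20 each.
If it is in chest 3 (prior 1/5): the guide opened chest 3, so this case is ruled out; weight (1/5)·0 = 0.
The weights sum to 1/5.
So P(the ruby in chest 4 | the guide opened chest 3) = (1/20) / (1/5) = 1/4.

1/4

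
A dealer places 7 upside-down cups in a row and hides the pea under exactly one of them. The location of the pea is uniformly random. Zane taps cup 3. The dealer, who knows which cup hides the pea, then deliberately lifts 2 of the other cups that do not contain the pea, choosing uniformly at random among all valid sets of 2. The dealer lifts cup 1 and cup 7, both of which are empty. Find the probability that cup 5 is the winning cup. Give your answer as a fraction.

Condition on the true location of the pea.
If it is under either of cups 1 and 7 (prior 1/7 each): that cup was opened and seen not to hold the prize — ruled out; weight (1/7)·0 = 0 each.
If it is under any of cups 2, 4, 5, and 6 (prior 1/7 each): the dealer has 10 equally likely choices, so probability 1/10; weight (1/7)·(1/10) = 1/70 each.
If it is under cup 3 (prior 1/7): the dealer has 15 equally likely choices, so probability 1/15; weight (1/7)·(1/15) = 1/105.
The weights sum to 1/15.
So P(the pea under cup 5 | the dealer opened cup 1 and cup 7) = (1/70) / (1/15) = 3/14.

3/14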